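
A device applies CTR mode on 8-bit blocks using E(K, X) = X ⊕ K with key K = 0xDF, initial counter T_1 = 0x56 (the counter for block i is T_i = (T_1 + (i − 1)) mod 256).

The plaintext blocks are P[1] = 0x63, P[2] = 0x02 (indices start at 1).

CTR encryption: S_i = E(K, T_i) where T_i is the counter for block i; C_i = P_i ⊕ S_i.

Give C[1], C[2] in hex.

C[1] = 0xEA, C[2] = 0x8A

C[1]: T = 0x56, S = E(K, T) = 0x89; 0x63 ⊕ 0x89 = 0xEA.
C[2]: T = 0x57, S = E(K, T) = 0x88; 0x02 ⊕ 0x88 = 0x8A.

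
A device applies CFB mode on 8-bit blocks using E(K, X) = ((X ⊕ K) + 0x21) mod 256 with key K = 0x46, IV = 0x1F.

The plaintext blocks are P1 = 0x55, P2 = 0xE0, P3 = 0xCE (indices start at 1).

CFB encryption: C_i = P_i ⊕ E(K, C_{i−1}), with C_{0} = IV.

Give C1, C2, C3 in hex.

C1 = 0x2F, C2 = 0x6A, C3 = 0x83

C1: E(K, 0x1F) = 0x7A; 0x55 ⊕ 0x7A = 0x2F.
C2: E(K, 0x2F) = 0x8A; 0xE0 ⊕ 0x8A = 0x6A.
C3: E(K, 0x6A) = 0x4D; 0xCE ⊕ 0x4D = 0x83.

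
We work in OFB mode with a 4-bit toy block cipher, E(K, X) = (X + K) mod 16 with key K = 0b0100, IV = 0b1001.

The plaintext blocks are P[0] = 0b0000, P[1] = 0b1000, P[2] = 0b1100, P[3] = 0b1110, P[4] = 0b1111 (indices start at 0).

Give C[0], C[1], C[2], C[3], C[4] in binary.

C[0] = 0b1101, C[1] = 0b1001, C[2] = 0b1001, C[3] = 0b0111, C[4] = 0b0010

OFB encryption: S_i = E(K, S_{i−1}) with S_{−1} = IV; C_i = P_i ⊕ S_i.
C[0]: S = E(K, 0b1001) = 0b1101; 0b0000 ⊕ 0b1101 = 0b1101.
C[1]: S = E(K, 0b1101) = 0b0001; 0b1000 ⊕ 0b0001 = 0b1001.
C[2]: S = E(K, 0b0001) = 0b0101; 0b1100 ⊕ 0b0101 = 0b1001.
C[3]: S = E(K, 0b0101) = 0b1001; 0b1110 ⊕ 0b1001 = 0b0111.
C[4]: S = E(K, 0b1001) = 0b1101; 0b1111 ⊕ 0b1101 = 0b0010.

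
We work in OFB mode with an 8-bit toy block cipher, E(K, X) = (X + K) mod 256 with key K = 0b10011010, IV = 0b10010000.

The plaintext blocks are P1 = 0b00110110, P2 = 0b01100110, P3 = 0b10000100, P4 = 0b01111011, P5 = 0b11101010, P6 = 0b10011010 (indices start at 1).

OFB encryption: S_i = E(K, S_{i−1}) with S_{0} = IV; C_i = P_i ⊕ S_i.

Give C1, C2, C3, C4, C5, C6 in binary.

C1 = 0b00011100, C2 = 0b10100010, C3 = 0b11011010, C4 = 0b10000011, C5 = 0b01111000, C6 = 0b10110110

C1: S = E(K, 0b10010000) = 0b00101010; 0b00110110 ⊕ 0b00101010 = 0b00011100.
C2: S = E(K, 0b00101010) = 0b11000100; 0b01100110 ⊕ 0b11000100 = 0b10100010.
C3: S = E(K, 0b11000100) = 0b01011110; 0b10000100 ⊕ 0b01011110 = 0b11011010.
C4: S = E(K, 0b01011110) = 0b11111000; 0b01111011 ⊕ 0b11111000 = 0b10000011.
C5: S = E(K, 0b11111000) = 0b10010010; 0b11101010 ⊕ 0b10010010 = 0b01111000.
C6: S = E(K, 0b10010010) = 0b00101100; 0b10011010 ⊕ 0b00101100 = 0b10110110.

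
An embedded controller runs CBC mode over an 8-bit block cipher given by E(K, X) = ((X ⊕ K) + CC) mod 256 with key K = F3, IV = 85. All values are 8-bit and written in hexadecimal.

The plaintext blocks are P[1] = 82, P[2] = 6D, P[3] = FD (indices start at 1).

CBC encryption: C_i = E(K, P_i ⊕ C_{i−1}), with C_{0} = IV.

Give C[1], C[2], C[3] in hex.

C[1]: P[1] ⊕ 85 = 07; E(K, 07) = C0.
C[2]: P[2] ⊕ C0 = AD; E(K, AD) = 2A.
C[3]: P[3] ⊕ 2A = D7; E(K, D7) = F0.

C[1] = C0, C[2] = 2A, C[3] = F0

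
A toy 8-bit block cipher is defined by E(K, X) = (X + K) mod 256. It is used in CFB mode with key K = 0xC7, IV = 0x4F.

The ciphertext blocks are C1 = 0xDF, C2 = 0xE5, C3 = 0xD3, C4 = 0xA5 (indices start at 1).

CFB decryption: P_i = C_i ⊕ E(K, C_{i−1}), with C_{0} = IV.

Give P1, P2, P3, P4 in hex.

P1 = 0xC9, P2 = 0x43, P3 = 0x7F, P4 = 0x3F

P1: E(K, 0x4F) = 0x16; 0xDF ⊕ 0x16 = 0xC9.
P2: E(K, 0xDF) = 0xA6; 0xE5 ⊕ 0xA6 = 0x43.
P3: E(K, 0xE5) = 0xAC; 0xD3 ⊕ 0xAC = 0x7F.
P4: E(K, 0xD3) = 0x9A; 0xA5 ⊕ 0x9A = 0x3F.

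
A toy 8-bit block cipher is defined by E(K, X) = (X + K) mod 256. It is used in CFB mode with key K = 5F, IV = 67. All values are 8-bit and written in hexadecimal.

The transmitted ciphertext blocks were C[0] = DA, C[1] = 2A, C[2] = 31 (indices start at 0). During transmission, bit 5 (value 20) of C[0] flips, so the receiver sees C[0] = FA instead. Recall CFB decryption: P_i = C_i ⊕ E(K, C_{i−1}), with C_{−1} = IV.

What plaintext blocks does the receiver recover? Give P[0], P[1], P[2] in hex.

Only C[0] changed, to FA. In CFB, a change in C_i flips the same bit in P_i and garbles P_{i+1}. Decrypting the received ciphertext:
P[0]: E(K, 67) = C6; FA ⊕ C6 = 3C.
P[1]: E(K, FA) = 59; 2A ⊕ 59 = 73.
P[2]: E(K, 2A) = 89; 31 ⊕ 89 = B8.
Blocks that differ from the original plaintext: P[0], P[1].

P[0] = 3C, P[1] = 73, P[2] = B8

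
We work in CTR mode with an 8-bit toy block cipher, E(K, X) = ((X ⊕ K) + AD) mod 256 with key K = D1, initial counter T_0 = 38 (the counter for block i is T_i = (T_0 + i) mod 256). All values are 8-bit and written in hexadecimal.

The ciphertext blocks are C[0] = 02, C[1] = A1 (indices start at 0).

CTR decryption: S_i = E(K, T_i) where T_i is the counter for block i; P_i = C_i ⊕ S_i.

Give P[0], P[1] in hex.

P[0] = 94, P[1] = 34

P[0]: T = 38, S = E(K, T) = 96; 02 ⊕ 96 = 94.
P[1]: T = 39, S = E(K, T) = 95; A1 ⊕ 95 = 34.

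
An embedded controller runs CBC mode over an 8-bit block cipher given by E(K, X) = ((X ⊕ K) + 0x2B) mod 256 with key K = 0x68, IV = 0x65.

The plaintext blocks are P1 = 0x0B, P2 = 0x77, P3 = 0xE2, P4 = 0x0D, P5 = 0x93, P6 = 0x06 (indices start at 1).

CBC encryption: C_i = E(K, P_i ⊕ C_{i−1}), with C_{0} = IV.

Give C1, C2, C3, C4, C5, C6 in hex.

C1 = 0x31, C2 = 0x59, C3 = 0xFE, C4 = 0xC6, C5 = 0x68, C6 = 0x31

C1: P1 ⊕ 0x65 = 0x6E; E(K, 0x6E) = 0x31.
C2: P2 ⊕ 0x31 = 0x46; E(K, 0x46) = 0x59.
C3: P3 ⊕ 0x59 = 0xBB; E(K, 0xBB) = 0xFE.
C4: P4 ⊕ 0xFE = 0xF3; E(K, 0xF3) = 0xC6.
C5: P5 ⊕ 0xC6 = 0x55; E(K, 0x55) = 0x68.
C6: P6 ⊕ 0x68 = 0x6E; E(K, 0x6E) = 0x31.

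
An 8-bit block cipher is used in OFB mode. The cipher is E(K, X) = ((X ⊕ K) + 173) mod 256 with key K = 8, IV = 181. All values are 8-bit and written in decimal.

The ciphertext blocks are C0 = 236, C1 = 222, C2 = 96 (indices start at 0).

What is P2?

P2 = 212

OFB decryption: S_i = E(K, S_{i−1}) with S_{−1} = IV; P_i = C_i ⊕ S_i.
P0: S = E(K, 181) = 106; 236 ⊕ 106 = 134.
P1: S = E(K, 106) = 15; 222 ⊕ 15 = 209.
P2: S = E(K, 15) = 180; 96 ⊕ 180 = 212.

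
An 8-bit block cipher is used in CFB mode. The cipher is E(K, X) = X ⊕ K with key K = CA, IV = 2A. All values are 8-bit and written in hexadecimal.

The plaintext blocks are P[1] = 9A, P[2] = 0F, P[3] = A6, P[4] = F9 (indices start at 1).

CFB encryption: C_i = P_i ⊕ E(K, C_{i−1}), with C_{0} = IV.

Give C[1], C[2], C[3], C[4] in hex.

C[1]: E(K, 2A) = E0; 9A ⊕ E0 = 7A.
C[2]: E(K, 7A) = B0; 0F ⊕ B0 = BF.
C[3]: E(K, BF) = 75; A6 ⊕ 75 = D3.
C[4]: E(K, D3) = 19; F9 ⊕ 19 = E0.

C[1] = 7A, C[2] = BF, C[3] = D3, C[4] = E0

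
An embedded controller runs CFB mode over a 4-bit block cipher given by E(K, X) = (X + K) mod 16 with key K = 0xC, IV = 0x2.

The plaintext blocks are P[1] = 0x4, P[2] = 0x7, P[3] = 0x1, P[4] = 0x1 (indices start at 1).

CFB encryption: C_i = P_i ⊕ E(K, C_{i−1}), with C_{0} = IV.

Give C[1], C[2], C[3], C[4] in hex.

C[1] = 0xA, C[2] = 0x1, C[3] = 0xC, C[4] = 0x9

C[1]: E(K, 0x2) = 0xE; 0x4 ⊕ 0xE = 0xA.
C[2]: E(K, 0xA) = 0x6; 0x7 ⊕ 0x6 = 0x1.
C[3]: E(K, 0x1) = 0xD; 0x1 ⊕ 0xD = 0xC.
C[4]: E(K, 0xC) = 0x8; 0x1 ⊕ 0x8 = 0x9.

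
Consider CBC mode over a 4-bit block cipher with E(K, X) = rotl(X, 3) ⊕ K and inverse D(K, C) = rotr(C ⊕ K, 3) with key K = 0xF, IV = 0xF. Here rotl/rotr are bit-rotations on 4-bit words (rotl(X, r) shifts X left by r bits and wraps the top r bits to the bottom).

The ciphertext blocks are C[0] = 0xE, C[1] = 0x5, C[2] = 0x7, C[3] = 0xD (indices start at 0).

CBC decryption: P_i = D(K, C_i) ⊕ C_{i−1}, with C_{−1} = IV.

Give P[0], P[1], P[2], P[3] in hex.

P[0]: D(K, 0xE) = 0x2; 0x2 ⊕ 0xF = 0xD.
P[1]: D(K, 0x5) = 0x5; 0x5 ⊕ 0xE = 0xB.
P[2]: D(K, 0x7) = 0x1; 0x1 ⊕ 0x5 = 0x4.
P[3]: D(K, 0xD) = 0x4; 0x4 ⊕ 0x7 = 0x3.

P[0] = 0xD, P[1] = 0xB, P[2] = 0x4, P[3] = 0x3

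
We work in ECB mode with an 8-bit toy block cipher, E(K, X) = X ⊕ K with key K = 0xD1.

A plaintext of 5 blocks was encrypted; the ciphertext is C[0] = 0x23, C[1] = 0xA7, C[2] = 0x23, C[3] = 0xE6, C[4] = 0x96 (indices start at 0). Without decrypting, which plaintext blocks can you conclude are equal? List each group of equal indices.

P[0] = P[2]

ECB encrypts each block independently with the same key, so equal ciphertext blocks imply equal plaintext blocks.
C[0] = C[2] = 0x23, so P[0] = P[2].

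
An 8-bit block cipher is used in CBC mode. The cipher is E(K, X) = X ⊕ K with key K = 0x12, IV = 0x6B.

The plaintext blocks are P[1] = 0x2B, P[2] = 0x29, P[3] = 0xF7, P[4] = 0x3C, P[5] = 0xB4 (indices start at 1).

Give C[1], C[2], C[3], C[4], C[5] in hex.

C[1] = 0x52, C[2] = 0x69, C[3] = 0x8C, C[4] = 0xA2, C[5] = 0x04

CBC encryption: C_i = E(K, P_i ⊕ C_{i−1}), with C_{0} = IV.
C[1]: P[1] ⊕ 0x6B = 0x40; E(K, 0x40) = 0x52.
C[2]: P[2] ⊕ 0x52 = 0x7B; E(K, 0x7B) = 0x69.
C[3]: P[3] ⊕ 0x69 = 0x9E; E(K, 0x9E) = 0x8C.
C[4]: P[4] ⊕ 0x8C = 0xB0; E(K, 0xB0) = 0xA2.
C[5]: P[5] ⊕ 0xA2 = 0x16; E(K, 0x16) = 0x04.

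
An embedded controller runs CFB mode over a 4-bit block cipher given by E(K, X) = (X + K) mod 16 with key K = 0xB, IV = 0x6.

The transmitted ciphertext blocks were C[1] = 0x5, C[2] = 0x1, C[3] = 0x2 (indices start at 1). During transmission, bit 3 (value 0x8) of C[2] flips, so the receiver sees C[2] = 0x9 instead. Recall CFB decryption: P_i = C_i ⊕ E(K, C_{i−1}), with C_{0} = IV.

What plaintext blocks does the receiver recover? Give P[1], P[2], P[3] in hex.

Only C[2] changed, to 0x9. In CFB, a change in C_i flips the same bit in P_i and garbles P_{i+1}. Decrypting the received ciphertext:
P[1]: E(K, 0x6) = 0x1; 0x5 ⊕ 0x1 = 0x4.
P[2]: E(K, 0x5) = 0x0; 0x9 ⊕ 0x0 = 0x9.
P[3]: E(K, 0x9) = 0x4; 0x2 ⊕ 0x4 = 0x6.
Blocks that differ from the original plaintext: P[2], P[3].

P[1] = 0x4, P[2] = 0x9, P[3] = 0x6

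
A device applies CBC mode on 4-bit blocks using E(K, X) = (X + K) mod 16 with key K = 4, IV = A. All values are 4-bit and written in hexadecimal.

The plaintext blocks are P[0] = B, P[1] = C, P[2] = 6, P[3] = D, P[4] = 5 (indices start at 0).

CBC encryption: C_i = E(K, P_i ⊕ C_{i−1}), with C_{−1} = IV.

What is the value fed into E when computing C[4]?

C[0]: P[0] ⊕ A = 1; E(K, 1) = 5.
C[1]: P[1] ⊕ 5 = 9; E(K, 9) = D.
C[2]: P[2] ⊕ D = B; E(K, B) = F.
C[3]: P[3] ⊕ F = 2; E(K, 2) = 6.
C[4]: P[4] ⊕ 6 = 3; E(K, 3) = 7.
So the input to E for block [4] is 3.

3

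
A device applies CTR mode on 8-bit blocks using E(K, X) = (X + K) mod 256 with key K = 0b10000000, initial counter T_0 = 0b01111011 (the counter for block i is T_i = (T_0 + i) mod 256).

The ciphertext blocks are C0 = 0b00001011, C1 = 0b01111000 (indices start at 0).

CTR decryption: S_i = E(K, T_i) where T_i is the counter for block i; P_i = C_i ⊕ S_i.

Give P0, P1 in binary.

P0: T = 0b01111011, S = E(K, T) = 0b11111011; 0b00001011 ⊕ 0b11111011 = 0b11110000.
P1: T = 0b01111100, S = E(K, T) = 0b11111100; 0b01111000 ⊕ 0b11111100 = 0b10000100.

P0 = 0b11110000, P1 = 0b10000100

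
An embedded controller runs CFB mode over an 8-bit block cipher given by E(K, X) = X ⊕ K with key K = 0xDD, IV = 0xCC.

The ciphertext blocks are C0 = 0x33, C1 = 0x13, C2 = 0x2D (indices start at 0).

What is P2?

P2 = 0xE3

CFB decryption: P_i = C_i ⊕ E(K, C_{i−1}), with C_{−1} = IV.
P2: E(K, 0x13) = 0xCE; 0x2D ⊕ 0xCE = 0xE3.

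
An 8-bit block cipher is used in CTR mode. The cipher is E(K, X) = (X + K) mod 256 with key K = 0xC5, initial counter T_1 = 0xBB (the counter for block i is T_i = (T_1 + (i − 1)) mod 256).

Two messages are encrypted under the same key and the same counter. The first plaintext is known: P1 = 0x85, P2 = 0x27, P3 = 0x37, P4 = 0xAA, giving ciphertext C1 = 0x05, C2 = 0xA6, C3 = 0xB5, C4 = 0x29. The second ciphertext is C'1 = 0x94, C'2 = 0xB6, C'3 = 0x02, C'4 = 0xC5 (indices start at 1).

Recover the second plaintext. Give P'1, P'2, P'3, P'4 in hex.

P'1 = 0x14, P'2 = 0x37, P'3 = 0x80, P'4 = 0x46

In CTR with a reused counter, both messages share the same keystream S_i, so C_i ⊕ C'_i = P_i ⊕ P'_i and thus P'_i = P_i ⊕ C_i ⊕ C'_i.
P'1: 0x85 ⊕ 0x05 ⊕ 0x94 = 0x14.
P'2: 0x27 ⊕ 0xA6 ⊕ 0xB6 = 0x37.
P'3: 0x37 ⊕ 0xB5 ⊕ 0x02 = 0x80.
P'4: 0xAA ⊕ 0x29 ⊕ 0xC5 = 0x46.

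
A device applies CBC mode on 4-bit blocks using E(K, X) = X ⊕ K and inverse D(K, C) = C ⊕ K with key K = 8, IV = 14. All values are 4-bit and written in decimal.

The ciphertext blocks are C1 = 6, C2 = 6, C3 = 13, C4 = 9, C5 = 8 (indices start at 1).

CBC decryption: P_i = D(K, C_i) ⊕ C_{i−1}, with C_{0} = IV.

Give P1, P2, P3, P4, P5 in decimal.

P1: D(K, 6) = 14; 14 ⊕ 14 = 0.
P2: D(K, 6) = 14; 14 ⊕ 6 = 8.
P3: D(K, 13) = 5; 5 ⊕ 6 = 3.
P4: D(K, 9) = 1; 1 ⊕ 13 = 12.
P5: D(K, 8) = 0; 0 ⊕ 9 = 9.

P1 = 0, P2 = 8, P3 = 3, P4 = 12, P5 = 9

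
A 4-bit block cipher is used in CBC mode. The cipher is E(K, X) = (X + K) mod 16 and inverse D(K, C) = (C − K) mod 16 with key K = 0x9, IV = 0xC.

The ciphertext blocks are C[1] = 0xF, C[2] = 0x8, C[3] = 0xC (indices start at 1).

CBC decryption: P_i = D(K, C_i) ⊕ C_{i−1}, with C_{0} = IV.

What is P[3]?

P[3] = 0xB

P[3]: D(K, 0xC) = 0x3; 0x3 ⊕ 0x8 = 0xB.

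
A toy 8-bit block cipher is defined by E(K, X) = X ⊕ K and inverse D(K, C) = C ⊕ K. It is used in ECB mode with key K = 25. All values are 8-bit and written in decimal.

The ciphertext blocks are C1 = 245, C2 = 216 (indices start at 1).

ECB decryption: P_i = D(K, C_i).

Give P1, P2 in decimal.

P1: D(K, 245) = 236.
P2: D(K, 216) = 193.

P1 = 236, P2 = 193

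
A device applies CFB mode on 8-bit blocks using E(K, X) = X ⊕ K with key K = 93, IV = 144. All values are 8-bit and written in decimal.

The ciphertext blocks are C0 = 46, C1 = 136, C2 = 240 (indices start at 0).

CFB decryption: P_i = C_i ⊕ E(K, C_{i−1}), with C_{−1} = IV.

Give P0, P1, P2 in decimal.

P0 = 227, P1 = 251, P2 = 37

P0: E(K, 144) = 205; 46 ⊕ 205 = 227.
P1: E(K, 46) = 115; 136 ⊕ 115 = 251.
P2: E(K, 136) = 213; 240 ⊕ 213 = 37.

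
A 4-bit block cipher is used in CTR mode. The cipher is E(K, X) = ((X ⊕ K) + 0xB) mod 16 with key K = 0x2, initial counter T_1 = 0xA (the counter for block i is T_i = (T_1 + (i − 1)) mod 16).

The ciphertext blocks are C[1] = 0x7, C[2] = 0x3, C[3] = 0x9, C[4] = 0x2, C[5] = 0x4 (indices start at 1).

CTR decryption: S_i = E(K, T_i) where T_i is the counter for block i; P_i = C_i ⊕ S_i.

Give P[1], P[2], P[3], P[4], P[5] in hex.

P[1] = 0x4, P[2] = 0x7, P[3] = 0x0, P[4] = 0x8, P[5] = 0x3

P[1]: T = 0xA, S = E(K, T) = 0x3; 0x7 ⊕ 0x3 = 0x4.
P[2]: T = 0xB, S = E(K, T) = 0x4; 0x3 ⊕ 0x4 = 0x7.
P[3]: T = 0xC, S = E(K, T) = 0x9; 0x9 ⊕ 0x9 = 0x0.
P[4]: T = 0xD, S = E(K, T) = 0xA; 0x2 ⊕ 0xA = 0x8.
P[5]: T = 0xE, S = E(K, T) = 0x7; 0x4 ⊕ 0x7 = 0x3.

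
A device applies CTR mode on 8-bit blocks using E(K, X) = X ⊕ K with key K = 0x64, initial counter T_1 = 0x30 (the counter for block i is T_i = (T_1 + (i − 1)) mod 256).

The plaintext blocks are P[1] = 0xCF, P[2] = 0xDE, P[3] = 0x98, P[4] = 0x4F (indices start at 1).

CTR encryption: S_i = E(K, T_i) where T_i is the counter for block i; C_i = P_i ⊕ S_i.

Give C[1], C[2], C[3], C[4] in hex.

C[1]: T = 0x30, S = E(K, T) = 0x54; 0xCF ⊕ 0x54 = 0x9B.
C[2]: T = 0x31, S = E(K, T) = 0x55; 0xDE ⊕ 0x55 = 0x8B.
C[3]: T = 0x32, S = E(K, T) = 0x56; 0x98 ⊕ 0x56 = 0xCE.
C[4]: T = 0x33, S = E(K, T) = 0x57; 0x4F ⊕ 0x57 = 0x18.

C[1] = 0x9B, C[2] = 0x8B, C[3] = 0xCE, C[4] = 0x18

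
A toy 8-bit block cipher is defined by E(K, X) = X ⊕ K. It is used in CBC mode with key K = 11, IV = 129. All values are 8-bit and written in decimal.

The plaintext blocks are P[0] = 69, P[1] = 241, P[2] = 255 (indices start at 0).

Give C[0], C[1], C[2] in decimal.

CBC encryption: C_i = E(K, P_i ⊕ C_{i−1}), with C_{−1} = IV.
C[0]: P[0] ⊕ 129 = 196; E(K, 196) = 207.
C[1]: P[1] ⊕ 207 = 62; E(K, 62) = 53.
C[2]: P[2] ⊕ 53 = 202; E(K, 202) = 193.

C[0] = 207, C[1] = 53, C[2] = 193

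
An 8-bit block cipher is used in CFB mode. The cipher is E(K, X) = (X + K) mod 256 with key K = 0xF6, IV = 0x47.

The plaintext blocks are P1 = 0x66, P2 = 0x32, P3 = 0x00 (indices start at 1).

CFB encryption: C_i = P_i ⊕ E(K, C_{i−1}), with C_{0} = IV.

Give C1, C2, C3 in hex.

C1: E(K, 0x47) = 0x3D; 0x66 ⊕ 0x3D = 0x5B.
C2: E(K, 0x5B) = 0x51; 0x32 ⊕ 0x51 = 0x63.
C3: E(K, 0x63) = 0x59; 0x00 ⊕ 0x59 = 0x59.

C1 = 0x5B, C2 = 0x63, C3 = 0x59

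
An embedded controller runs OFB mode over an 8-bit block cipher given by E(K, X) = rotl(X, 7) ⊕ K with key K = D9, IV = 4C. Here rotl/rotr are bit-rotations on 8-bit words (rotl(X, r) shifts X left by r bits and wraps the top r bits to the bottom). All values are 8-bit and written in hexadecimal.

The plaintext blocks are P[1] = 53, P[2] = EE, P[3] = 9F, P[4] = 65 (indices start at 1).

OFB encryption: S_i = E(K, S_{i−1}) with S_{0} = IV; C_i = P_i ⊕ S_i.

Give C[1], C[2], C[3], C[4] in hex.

C[1] = AC, C[2] = C8, C[3] = 55, C[4] = D9

C[1]: S = E(K, 4C) = FF; 53 ⊕ FF = AC.
C[2]: S = E(K, FF) = 26; EE ⊕ 26 = C8.
C[3]: S = E(K, 26) = CA; 9F ⊕ CA = 55.
C[4]: S = E(K, CA) = BC; 65 ⊕ BC = D9.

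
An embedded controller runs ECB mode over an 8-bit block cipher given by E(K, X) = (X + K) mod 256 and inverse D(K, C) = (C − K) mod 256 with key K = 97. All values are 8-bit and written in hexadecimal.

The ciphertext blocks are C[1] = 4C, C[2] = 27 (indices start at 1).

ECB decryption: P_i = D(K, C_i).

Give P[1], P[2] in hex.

P[1]: D(K, 4C) = B5.
P[2]: D(K, 27) = 90.

P[1] = B5, P[2] = 90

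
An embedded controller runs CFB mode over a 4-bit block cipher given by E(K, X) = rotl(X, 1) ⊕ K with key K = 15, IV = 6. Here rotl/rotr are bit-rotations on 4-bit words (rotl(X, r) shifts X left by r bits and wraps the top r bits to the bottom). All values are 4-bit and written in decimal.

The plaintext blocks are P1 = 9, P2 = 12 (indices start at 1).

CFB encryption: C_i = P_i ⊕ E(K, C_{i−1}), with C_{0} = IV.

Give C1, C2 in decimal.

C1: E(K, 6) = 3; 9 ⊕ 3 = 10.
C2: E(K, 10) = 10; 12 ⊕ 10 = 6.

C1 = 10, C2 = 6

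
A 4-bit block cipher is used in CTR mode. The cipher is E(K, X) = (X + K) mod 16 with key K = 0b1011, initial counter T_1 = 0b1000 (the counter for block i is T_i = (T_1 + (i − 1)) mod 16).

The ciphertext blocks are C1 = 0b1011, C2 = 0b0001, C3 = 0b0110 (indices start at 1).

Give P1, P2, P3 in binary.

P1 = 0b1000, P2 = 0b0101, P3 = 0b0011

CTR decryption: S_i = E(K, T_i) where T_i is the counter for block i; P_i = C_i ⊕ S_i.
P1: T = 0b1000, S = E(K, T) = 0b0011; 0b1011 ⊕ 0b0011 = 0b1000.
P2: T = 0b1001, S = E(K, T) = 0b0100; 0b0001 ⊕ 0b0100 = 0b0101.
P3: T = 0b1010, S = E(K, T) = 0b0101; 0b0110 ⊕ 0b0101 = 0b0011.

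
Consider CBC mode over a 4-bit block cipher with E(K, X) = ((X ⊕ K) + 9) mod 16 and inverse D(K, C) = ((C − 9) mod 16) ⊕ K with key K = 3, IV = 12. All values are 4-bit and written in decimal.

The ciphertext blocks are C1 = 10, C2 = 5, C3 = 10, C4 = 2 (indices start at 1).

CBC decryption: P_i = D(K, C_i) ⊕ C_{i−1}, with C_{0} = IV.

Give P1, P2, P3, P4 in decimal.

P1 = 14, P2 = 5, P3 = 7, P4 = 0

P1: D(K, 10) = 2; 2 ⊕ 12 = 14.
P2: D(K, 5) = 15; 15 ⊕ 10 = 5.
P3: D(K, 10) = 2; 2 ⊕ 5 = 7.
P4: D(K, 2) = 10; 10 ⊕ 10 = 0.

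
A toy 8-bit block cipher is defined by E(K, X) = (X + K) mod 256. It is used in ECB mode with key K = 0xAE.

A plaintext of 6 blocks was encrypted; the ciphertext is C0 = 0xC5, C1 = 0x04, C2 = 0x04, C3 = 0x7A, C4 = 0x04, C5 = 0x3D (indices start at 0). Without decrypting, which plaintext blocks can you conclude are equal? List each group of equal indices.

P1 = P2 = P4

ECB encrypts each block independently with the same key, so equal ciphertext blocks imply equal plaintext blocks.
C1 = C2 = C4 = 0x04, so P1 = P2 = P4.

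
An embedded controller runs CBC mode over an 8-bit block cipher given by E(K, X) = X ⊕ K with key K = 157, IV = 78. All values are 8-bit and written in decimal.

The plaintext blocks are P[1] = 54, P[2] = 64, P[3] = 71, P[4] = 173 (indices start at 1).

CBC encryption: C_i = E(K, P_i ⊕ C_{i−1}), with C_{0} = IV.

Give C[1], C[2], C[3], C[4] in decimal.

C[1]: P[1] ⊕ 78 = 120; E(K, 120) = 229.
C[2]: P[2] ⊕ 229 = 165; E(K, 165) = 56.
C[3]: P[3] ⊕ 56 = 127; E(K, 127) = 226.
C[4]: P[4] ⊕ 226 = 79; E(K, 79) = 210.

C[1] = 229, C[2] = 56, C[3] = 226, C[4] = 210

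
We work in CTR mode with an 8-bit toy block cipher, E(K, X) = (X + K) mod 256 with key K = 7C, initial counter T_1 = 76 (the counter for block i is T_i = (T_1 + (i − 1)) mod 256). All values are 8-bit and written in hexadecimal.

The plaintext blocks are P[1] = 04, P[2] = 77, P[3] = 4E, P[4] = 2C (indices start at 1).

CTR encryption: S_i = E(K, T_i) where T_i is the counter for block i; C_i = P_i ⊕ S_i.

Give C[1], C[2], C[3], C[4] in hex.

C[1] = F6, C[2] = 84, C[3] = BA, C[4] = D9

C[1]: T = 76, S = E(K, T) = F2; 04 ⊕ F2 = F6.
C[2]: T = 77, S = E(K, T) = F3; 77 ⊕ F3 = 84.
C[3]: T = 78, S = E(K, T) = F4; 4E ⊕ F4 = BA.
C[4]: T = 79, S = E(K, T) = F5; 2C ⊕ F5 = D9.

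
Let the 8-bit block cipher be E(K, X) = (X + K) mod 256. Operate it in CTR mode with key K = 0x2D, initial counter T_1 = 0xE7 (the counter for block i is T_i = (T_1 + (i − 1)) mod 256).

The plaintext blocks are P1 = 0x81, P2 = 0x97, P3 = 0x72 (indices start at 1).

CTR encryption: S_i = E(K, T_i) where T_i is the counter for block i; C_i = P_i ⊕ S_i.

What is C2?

C2 = 0x82

C1: T = 0xE7, S = E(K, T) = 0x14; 0x81 ⊕ 0x14 = 0x95.
C2: T = 0xE8, S = E(K, T) = 0x15; 0x97 ⊕ 0x15 = 0x82.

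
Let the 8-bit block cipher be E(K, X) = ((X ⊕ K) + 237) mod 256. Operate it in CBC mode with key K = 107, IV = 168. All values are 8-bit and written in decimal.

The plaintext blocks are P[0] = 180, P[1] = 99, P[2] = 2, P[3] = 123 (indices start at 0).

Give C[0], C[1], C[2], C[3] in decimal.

C[0] = 100, C[1] = 89, C[2] = 29, C[3] = 250

CBC encryption: C_i = E(K, P_i ⊕ C_{i−1}), with C_{−1} = IV.
C[0]: P[0] ⊕ 168 = 28; E(K, 28) = 100.
C[1]: P[1] ⊕ 100 = 7; E(K, 7) = 89.
C[2]: P[2] ⊕ 89 = 91; E(K, 91) = 29.
C[3]: P[3] ⊕ 29 = 102; E(K, 102) = 250.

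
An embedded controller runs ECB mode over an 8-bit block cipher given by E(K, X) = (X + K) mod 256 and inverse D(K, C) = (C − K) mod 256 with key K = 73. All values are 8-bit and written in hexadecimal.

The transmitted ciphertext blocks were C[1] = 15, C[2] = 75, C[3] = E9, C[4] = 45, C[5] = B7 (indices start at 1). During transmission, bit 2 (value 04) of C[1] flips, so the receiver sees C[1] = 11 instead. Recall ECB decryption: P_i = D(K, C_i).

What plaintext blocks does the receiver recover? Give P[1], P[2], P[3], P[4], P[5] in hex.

Only C[1] changed, to 11. In ECB, a change in C_i affects only P_i. Decrypting the received ciphertext:
P[1]: D(K, 11) = 9E.
P[2]: D(K, 75) = 02.
P[3]: D(K, E9) = 76.
P[4]: D(K, 45) = D2.
P[5]: D(K, B7) = 44.
Blocks that differ from the original plaintext: P[1].

P[1] = 9E, P[2] = 02, P[3] = 76, P[4] = D2, P[5] = 44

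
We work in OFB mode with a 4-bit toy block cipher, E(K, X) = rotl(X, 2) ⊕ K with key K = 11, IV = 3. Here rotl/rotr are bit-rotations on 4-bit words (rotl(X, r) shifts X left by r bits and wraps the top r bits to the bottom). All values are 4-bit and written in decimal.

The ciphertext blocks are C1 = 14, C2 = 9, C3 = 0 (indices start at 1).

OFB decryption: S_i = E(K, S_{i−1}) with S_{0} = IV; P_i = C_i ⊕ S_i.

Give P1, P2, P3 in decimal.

P1: S = E(K, 3) = 7; 14 ⊕ 7 = 9.
P2: S = E(K, 7) = 6; 9 ⊕ 6 = 15.
P3: S = E(K, 6) = 2; 0 ⊕ 2 = 2.

P1 = 9, P2 = 15, P3 = 2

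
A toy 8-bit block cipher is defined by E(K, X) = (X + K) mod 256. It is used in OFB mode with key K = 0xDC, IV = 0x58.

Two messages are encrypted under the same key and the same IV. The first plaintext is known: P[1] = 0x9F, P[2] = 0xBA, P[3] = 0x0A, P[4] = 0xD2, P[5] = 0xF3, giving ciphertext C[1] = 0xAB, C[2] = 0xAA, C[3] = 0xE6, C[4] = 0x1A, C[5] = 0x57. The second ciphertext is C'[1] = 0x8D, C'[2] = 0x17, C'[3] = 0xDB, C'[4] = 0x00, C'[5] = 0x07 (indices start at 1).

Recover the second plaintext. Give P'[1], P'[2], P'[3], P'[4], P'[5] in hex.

In OFB with a reused IV, both messages share the same keystream S_i, so C_i ⊕ C'_i = P_i ⊕ P'_i and thus P'_i = P_i ⊕ C_i ⊕ C'_i.
P'[1]: 0x9F ⊕ 0xAB ⊕ 0x8D = 0xB9.
P'[2]: 0xBA ⊕ 0xAA ⊕ 0x17 = 0x07.
P'[3]: 0x0A ⊕ 0xE6 ⊕ 0xDB = 0x37.
P'[4]: 0xD2 ⊕ 0x1A ⊕ 0x00 = 0xC8.
P'[5]: 0xF3 ⊕ 0x57 ⊕ 0x07 = 0xA3.

P'[1] = 0xB9, P'[2] = 0x07, P'[3] = 0x37, P'[4] = 0xC8, P'[5] = 0xA3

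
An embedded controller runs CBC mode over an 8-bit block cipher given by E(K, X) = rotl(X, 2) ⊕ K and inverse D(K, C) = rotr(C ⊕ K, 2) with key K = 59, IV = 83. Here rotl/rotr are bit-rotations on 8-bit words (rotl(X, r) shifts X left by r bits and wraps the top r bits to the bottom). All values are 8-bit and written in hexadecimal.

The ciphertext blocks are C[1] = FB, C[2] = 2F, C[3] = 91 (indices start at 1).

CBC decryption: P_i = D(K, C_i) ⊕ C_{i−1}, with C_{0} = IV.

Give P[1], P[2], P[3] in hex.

P[1]: D(K, FB) = A8; A8 ⊕ 83 = 2B.
P[2]: D(K, 2F) = 9D; 9D ⊕ FB = 66.
P[3]: D(K, 91) = 32; 32 ⊕ 2F = 1D.

P[1] = 2B, P[2] = 66, P[3] = 1D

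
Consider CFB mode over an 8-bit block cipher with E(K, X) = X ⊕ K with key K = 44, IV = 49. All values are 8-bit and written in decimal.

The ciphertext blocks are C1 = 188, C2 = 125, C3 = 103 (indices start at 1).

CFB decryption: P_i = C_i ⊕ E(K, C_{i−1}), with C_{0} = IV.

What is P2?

P2 = 237

P2: E(K, 188) = 144; 125 ⊕ 144 = 237.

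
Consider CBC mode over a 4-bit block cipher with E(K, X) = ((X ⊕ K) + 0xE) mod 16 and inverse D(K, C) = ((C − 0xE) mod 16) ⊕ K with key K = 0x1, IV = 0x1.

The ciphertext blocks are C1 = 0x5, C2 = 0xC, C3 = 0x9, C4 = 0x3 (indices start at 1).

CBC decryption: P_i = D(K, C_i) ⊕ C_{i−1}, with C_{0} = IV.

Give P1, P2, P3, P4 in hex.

P1 = 0x7, P2 = 0xA, P3 = 0x6, P4 = 0xD

P1: D(K, 0x5) = 0x6; 0x6 ⊕ 0x1 = 0x7.
P2: D(K, 0xC) = 0xF; 0xF ⊕ 0x5 = 0xA.
P3: D(K, 0x9) = 0xA; 0xA ⊕ 0xC = 0x6.
P4: D(K, 0x3) = 0x4; 0x4 ⊕ 0x9 = 0xD.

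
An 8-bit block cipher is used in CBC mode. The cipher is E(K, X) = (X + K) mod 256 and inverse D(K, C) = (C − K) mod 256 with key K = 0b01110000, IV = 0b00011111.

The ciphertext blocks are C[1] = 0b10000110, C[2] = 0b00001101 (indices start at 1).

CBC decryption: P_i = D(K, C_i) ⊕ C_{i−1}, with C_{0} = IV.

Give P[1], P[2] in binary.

P[1]: D(K, 0b10000110) = 0b00010110; 0b00010110 ⊕ 0b00011111 = 0b00001001.
P[2]: D(K, 0b00001101) = 0b10011101; 0b10011101 ⊕ 0b10000110 = 0b00011011.

P[1] = 0b00001001, P[2] = 0b00011011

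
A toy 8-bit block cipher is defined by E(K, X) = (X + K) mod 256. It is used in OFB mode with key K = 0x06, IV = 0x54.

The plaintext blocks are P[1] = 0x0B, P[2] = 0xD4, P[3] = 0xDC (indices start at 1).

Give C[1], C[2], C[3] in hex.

OFB encryption: S_i = E(K, S_{i−1}) with S_{0} = IV; C_i = P_i ⊕ S_i.
C[1]: S = E(K, 0x54) = 0x5A; 0x0B ⊕ 0x5A = 0x51.
C[2]: S = E(K, 0x5A) = 0x60; 0xD4 ⊕ 0x60 = 0xB4.
C[3]: S = E(K, 0x60) = 0x66; 0xDC ⊕ 0x66 = 0xBA.

C[1] = 0x51, C[2] = 0xB4, C[3] = 0xBA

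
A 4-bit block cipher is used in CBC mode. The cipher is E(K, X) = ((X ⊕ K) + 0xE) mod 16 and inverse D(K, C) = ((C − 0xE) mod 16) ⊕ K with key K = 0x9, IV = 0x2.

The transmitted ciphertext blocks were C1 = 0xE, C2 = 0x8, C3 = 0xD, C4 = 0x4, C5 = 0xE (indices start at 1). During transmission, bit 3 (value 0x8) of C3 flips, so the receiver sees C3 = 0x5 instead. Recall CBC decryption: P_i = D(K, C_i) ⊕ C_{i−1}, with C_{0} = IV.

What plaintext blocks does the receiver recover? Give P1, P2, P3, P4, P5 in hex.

Only C3 changed, to 0x5. In CBC, a change in C_i garbles P_i and flips the same bit in P_{i+1}. Decrypting the received ciphertext:
P1: D(K, 0xE) = 0x9; 0x9 ⊕ 0x2 = 0xB.
P2: D(K, 0x8) = 0x3; 0x3 ⊕ 0xE = 0xD.
P3: D(K, 0x5) = 0xE; 0xE ⊕ 0x8 = 0x6.
P4: D(K, 0x4) = 0xF; 0xF ⊕ 0x5 = 0xA.
P5: D(K, 0xE) = 0x9; 0x9 ⊕ 0x4 = 0xD.
Blocks that differ from the original plaintext: P3, P4.

P1 = 0xB, P2 = 0xD, P3 = 0x6, P4 = 0xA, P5 = 0xD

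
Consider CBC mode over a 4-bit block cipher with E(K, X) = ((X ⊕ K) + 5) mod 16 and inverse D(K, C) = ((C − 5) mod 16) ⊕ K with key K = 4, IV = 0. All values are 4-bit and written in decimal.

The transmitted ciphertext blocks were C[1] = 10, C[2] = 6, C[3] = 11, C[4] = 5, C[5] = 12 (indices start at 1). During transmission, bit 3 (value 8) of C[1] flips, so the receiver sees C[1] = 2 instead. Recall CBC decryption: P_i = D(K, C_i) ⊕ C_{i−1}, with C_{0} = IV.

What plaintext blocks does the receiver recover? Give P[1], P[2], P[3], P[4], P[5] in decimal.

P[1] = 9, P[2] = 7, P[3] = 4, P[4] = 15, P[5] = 6

Only C[1] changed, to 2. In CBC, a change in C_i garbles P_i and flips the same bit in P_{i+1}. Decrypting the received ciphertext:
P[1]: D(K, 2) = 9; 9 ⊕ 0 = 9.
P[2]: D(K, 6) = 5; 5 ⊕ 2 = 7.
P[3]: D(K, 11) = 2; 2 ⊕ 6 = 4.
P[4]: D(K, 5) = 4; 4 ⊕ 11 = 15.
P[5]: D(K, 12) = 3; 3 ⊕ 5 = 6.
Blocks that differ from the original plaintext: P[1], P[2].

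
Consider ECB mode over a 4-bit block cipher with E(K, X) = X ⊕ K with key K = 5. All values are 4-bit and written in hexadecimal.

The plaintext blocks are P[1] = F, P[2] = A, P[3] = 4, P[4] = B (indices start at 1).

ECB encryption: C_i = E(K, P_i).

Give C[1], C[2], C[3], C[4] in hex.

C[1] = A, C[2] = F, C[3] = 1, C[4] = E

C[1]: E(K, F) = A.
C[2]: E(K, A) = F.
C[3]: E(K, 4) = 1.
C[4]: E(K, B) = E.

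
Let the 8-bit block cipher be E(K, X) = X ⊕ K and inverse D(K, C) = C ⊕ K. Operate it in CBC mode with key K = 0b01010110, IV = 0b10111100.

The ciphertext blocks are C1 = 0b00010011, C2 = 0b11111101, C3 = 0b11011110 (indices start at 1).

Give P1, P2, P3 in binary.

P1 = 0b11111001, P2 = 0b10111000, P3 = 0b01110101

CBC decryption: P_i = D(K, C_i) ⊕ C_{i−1}, with C_{0} = IV.
P1: D(K, 0b00010011) = 0b01000101; 0b01000101 ⊕ 0b10111100 = 0b11111001.
P2: D(K, 0b11111101) = 0b10101011; 0b10101011 ⊕ 0b00010011 = 0b10111000.
P3: D(K, 0b11011110) = 0b10001000; 0b10001000 ⊕ 0b11111101 = 0b01110101.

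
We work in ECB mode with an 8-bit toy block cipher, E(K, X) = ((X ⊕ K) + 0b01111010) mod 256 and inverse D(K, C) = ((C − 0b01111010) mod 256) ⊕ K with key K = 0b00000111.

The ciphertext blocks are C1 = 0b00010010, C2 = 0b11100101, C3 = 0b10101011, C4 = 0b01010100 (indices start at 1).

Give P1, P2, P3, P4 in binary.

P1 = 0b10011111, P2 = 0b01101100, P3 = 0b00110110, P4 = 0b11011101

ECB decryption: P_i = D(K, C_i).
P1: D(K, 0b00010010) = 0b10011111.
P2: D(K, 0b11100101) = 0b01101100.
P3: D(K, 0b10101011) = 0b00110110.
P4: D(K, 0b01010100) = 0b11011101.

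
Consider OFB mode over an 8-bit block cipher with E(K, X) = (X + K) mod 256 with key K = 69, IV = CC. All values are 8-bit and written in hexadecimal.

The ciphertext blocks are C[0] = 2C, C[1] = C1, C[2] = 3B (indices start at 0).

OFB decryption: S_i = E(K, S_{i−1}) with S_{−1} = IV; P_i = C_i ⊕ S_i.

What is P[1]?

P[1] = 5F

P[0]: S = E(K, CC) = 35; 2C ⊕ 35 = 19.
P[1]: S = E(K, 35) = 9E; C1 ⊕ 9E = 5F.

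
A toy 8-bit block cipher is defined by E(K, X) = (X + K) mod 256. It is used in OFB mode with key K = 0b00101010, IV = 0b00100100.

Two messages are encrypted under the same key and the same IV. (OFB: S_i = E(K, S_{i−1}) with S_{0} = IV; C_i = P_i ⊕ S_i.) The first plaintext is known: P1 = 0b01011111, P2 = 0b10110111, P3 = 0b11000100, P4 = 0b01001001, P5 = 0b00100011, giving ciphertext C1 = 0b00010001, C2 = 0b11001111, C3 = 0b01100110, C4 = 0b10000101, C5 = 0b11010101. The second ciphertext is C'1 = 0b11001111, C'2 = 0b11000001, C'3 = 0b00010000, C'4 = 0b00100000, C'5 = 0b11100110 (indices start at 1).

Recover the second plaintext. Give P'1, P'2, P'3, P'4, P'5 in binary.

In OFB with a reused IV, both messages share the same keystream S_i, so C_i ⊕ C'_i = P_i ⊕ P'_i and thus P'_i = P_i ⊕ C_i ⊕ C'_i.
P'1: 0b01011111 ⊕ 0b00010001 ⊕ 0b11001111 = 0b10000001.
P'2: 0b10110111 ⊕ 0b11001111 ⊕ 0b11000001 = 0b10111001.
P'3: 0b11000100 ⊕ 0b01100110 ⊕ 0b00010000 = 0b10110010.
P'4: 0b01001001 ⊕ 0b10000101 ⊕ 0b00100000 = 0b11101100.
P'5: 0b00100011 ⊕ 0b11010101 ⊕ 0b11100110 = 0b00010000.

P'1 = 0b10000001, P'2 = 0b10111001, P'3 = 0b10110010, P'4 = 0b11101100, P'5 = 0b00010000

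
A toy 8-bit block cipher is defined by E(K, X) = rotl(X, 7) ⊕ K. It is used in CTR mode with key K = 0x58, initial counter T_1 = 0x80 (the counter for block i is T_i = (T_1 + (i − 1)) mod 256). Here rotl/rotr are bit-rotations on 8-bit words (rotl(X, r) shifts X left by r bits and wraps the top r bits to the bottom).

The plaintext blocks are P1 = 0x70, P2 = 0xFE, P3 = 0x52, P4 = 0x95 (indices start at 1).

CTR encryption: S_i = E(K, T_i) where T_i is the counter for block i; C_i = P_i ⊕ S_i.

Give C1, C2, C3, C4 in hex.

C1 = 0x68, C2 = 0x66, C3 = 0x4B, C4 = 0x0C

C1: T = 0x80, S = E(K, T) = 0x18; 0x70 ⊕ 0x18 = 0x68.
C2: T = 0x81, S = E(K, T) = 0x98; 0xFE ⊕ 0x98 = 0x66.
C3: T = 0x82, S = E(K, T) = 0x19; 0x52 ⊕ 0x19 = 0x4B.
C4: T = 0x83, S = E(K, T) = 0x99; 0x95 ⊕ 0x99 = 0x0C.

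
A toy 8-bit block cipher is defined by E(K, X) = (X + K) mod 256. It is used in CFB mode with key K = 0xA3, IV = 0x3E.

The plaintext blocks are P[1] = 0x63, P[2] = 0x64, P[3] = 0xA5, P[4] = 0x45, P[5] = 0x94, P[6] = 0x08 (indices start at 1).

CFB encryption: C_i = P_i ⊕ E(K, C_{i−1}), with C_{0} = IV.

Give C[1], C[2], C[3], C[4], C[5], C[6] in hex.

C[1] = 0x82, C[2] = 0x41, C[3] = 0x41, C[4] = 0xA1, C[5] = 0xD0, C[6] = 0x7B

C[1]: E(K, 0x3E) = 0xE1; 0x63 ⊕ 0xE1 = 0x82.
C[2]: E(K, 0x82) = 0x25; 0x64 ⊕ 0x25 = 0x41.
C[3]: E(K, 0x41) = 0xE4; 0xA5 ⊕ 0xE4 = 0x41.
C[4]: E(K, 0x41) = 0xE4; 0x45 ⊕ 0xE4 = 0xA1.
C[5]: E(K, 0xA1) = 0x44; 0x94 ⊕ 0x44 = 0xD0.
C[6]: E(K, 0xD0) = 0x73; 0x08 ⊕ 0x73 = 0x7B.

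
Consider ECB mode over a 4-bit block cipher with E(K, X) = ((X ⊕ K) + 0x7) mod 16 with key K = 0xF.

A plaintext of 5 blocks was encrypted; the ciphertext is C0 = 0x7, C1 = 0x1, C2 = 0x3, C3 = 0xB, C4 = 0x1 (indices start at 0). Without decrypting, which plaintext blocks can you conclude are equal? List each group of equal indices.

ECB encrypts each block independently with the same key, so equal ciphertext blocks imply equal plaintext blocks.
C1 = C4 = 0x1, so P1 = P4.

P1 = P4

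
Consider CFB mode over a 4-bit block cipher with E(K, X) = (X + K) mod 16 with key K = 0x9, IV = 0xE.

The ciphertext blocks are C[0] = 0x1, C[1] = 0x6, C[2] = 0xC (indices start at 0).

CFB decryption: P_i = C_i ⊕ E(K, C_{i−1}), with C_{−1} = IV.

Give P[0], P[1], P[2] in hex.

P[0] = 0x6, P[1] = 0xC, P[2] = 0x3

P[0]: E(K, 0xE) = 0x7; 0x1 ⊕ 0x7 = 0x6.
P[1]: E(K, 0x1) = 0xA; 0x6 ⊕ 0xA = 0xC.
P[2]: E(K, 0x6) = 0xF; 0xC ⊕ 0xF = 0x3.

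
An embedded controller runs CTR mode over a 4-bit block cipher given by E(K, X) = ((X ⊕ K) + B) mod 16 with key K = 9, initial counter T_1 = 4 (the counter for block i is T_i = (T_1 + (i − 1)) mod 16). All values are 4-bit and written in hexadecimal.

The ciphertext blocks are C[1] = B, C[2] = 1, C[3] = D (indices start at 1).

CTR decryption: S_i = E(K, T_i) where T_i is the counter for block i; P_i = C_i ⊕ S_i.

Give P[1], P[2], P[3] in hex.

P[1] = 3, P[2] = 6, P[3] = 7

P[1]: T = 4, S = E(K, T) = 8; B ⊕ 8 = 3.
P[2]: T = 5, S = E(K, T) = 7; 1 ⊕ 7 = 6.
P[3]: T = 6, S = E(K, T) = A; D ⊕ A = 7.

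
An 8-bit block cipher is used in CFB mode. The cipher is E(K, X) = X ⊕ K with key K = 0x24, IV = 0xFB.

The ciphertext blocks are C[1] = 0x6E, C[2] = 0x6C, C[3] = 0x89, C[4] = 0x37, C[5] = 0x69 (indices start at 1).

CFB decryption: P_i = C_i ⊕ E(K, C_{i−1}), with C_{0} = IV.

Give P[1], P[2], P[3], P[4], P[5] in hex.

P[1] = 0xB1, P[2] = 0x26, P[3] = 0xC1, P[4] = 0x9A, P[5] = 0x7A

P[1]: E(K, 0xFB) = 0xDF; 0x6E ⊕ 0xDF = 0xB1.
P[2]: E(K, 0x6E) = 0x4A; 0x6C ⊕ 0x4A = 0x26.
P[3]: E(K, 0x6C) = 0x48; 0x89 ⊕ 0x48 = 0xC1.
P[4]: E(K, 0x89) = 0xAD; 0x37 ⊕ 0xAD = 0x9A.
P[5]: E(K, 0x37) = 0x13; 0x69 ⊕ 0x13 = 0x7A.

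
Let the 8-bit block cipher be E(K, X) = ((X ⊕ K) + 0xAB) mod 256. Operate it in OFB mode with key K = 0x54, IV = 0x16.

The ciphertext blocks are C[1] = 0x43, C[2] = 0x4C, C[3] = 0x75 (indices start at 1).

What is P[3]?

OFB decryption: S_i = E(K, S_{i−1}) with S_{0} = IV; P_i = C_i ⊕ S_i.
P[1]: S = E(K, 0x16) = 0xED; 0x43 ⊕ 0xED = 0xAE.
P[2]: S = E(K, 0xED) = 0x64; 0x4C ⊕ 0x64 = 0x28.
P[3]: S = E(K, 0x64) = 0xDB; 0x75 ⊕ 0xDB = 0xAE.

P[3] = 0xAE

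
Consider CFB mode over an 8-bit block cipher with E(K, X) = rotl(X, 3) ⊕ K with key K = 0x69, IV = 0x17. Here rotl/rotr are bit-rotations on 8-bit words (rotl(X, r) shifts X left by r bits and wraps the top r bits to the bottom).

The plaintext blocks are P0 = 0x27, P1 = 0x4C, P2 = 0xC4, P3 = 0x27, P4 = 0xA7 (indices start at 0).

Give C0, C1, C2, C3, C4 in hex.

C0 = 0xF6, C1 = 0x92, C2 = 0x39, C3 = 0x87, C4 = 0xF2

CFB encryption: C_i = P_i ⊕ E(K, C_{i−1}), with C_{−1} = IV.
C0: E(K, 0x17) = 0xD1; 0x27 ⊕ 0xD1 = 0xF6.
C1: E(K, 0xF6) = 0xDE; 0x4C ⊕ 0xDE = 0x92.
C2: E(K, 0x92) = 0xFD; 0xC4 ⊕ 0xFD = 0x39.
C3: E(K, 0x39) = 0xA0; 0x27 ⊕ 0xA0 = 0x87.
C4: E(K, 0x87) = 0x55; 0xA7 ⊕ 0x55 = 0xF2.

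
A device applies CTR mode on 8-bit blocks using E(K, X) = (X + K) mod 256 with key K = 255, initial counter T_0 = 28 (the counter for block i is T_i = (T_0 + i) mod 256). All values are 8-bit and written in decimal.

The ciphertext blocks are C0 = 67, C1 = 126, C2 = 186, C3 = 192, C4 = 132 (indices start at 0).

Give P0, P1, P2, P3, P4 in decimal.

CTR decryption: S_i = E(K, T_i) where T_i is the counter for block i; P_i = C_i ⊕ S_i.
P0: T = 28, S = E(K, T) = 27; 67 ⊕ 27 = 88.
P1: T = 29, S = E(K, T) = 28; 126 ⊕ 28 = 98.
P2: T = 30, S = E(K, T) = 29; 186 ⊕ 29 = 167.
P3: T = 31, S = E(K, T) = 30; 192 ⊕ 30 = 222.
P4: T = 32, S = E(K, T) = 31; 132 ⊕ 31 = 155.

P0 = 88, P1 = 98, P2 = 167, P3 = 222, P4 = 155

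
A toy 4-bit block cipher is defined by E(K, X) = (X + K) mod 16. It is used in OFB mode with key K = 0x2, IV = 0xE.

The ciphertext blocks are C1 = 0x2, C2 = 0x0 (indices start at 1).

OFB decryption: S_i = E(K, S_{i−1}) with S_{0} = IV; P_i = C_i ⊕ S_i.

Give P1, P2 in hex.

P1: S = E(K, 0xE) = 0x0; 0x2 ⊕ 0x0 = 0x2.
P2: S = E(K, 0x0) = 0x2; 0x0 ⊕ 0x2 = 0x2.

P1 = 0x2, P2 = 0x2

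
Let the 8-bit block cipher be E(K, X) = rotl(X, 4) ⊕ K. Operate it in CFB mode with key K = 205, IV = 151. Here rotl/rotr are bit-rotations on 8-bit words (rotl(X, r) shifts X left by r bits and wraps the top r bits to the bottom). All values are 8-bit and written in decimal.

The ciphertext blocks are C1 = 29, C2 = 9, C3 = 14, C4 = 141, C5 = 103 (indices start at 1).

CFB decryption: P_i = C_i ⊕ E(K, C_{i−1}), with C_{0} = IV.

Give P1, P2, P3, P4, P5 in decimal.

P1: E(K, 151) = 180; 29 ⊕ 180 = 169.
P2: E(K, 29) = 28; 9 ⊕ 28 = 21.
P3: E(K, 9) = 93; 14 ⊕ 93 = 83.
P4: E(K, 14) = 45; 141 ⊕ 45 = 160.
P5: E(K, 141) = 21; 103 ⊕ 21 = 114.

P1 = 169, P2 = 21, P3 = 83, P4 = 160, P5 = 114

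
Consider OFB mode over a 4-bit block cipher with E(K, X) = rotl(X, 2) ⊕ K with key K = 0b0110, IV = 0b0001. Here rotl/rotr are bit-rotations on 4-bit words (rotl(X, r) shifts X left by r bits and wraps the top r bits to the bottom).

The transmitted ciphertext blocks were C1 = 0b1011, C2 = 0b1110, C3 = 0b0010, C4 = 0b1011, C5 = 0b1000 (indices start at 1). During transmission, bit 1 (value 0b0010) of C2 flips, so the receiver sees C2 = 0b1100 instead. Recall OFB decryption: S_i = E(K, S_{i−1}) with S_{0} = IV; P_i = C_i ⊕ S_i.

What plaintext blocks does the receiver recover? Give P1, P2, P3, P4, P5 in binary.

Only C2 changed, to 0b1100. In OFB, a change in C_i flips the same bit in P_i only; the keystream is unaffected. Decrypting the received ciphertext:
P1: S = E(K, 0b0001) = 0b0010; 0b1011 ⊕ 0b0010 = 0b1001.
P2: S = E(K, 0b0010) = 0b1110; 0b1100 ⊕ 0b1110 = 0b0010.
P3: S = E(K, 0b1110) = 0b1101; 0b0010 ⊕ 0b1101 = 0b1111.
P4: S = E(K, 0b1101) = 0b0001; 0b1011 ⊕ 0b0001 = 0b1010.
P5: S = E(K, 0b0001) = 0b0010; 0b1000 ⊕ 0b0010 = 0b1010.
Blocks that differ from the original plaintext: P2.

P1 = 0b1001, P2 = 0b0010, P3 = 0b1111, P4 = 0b1010, P5 = 0b1010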